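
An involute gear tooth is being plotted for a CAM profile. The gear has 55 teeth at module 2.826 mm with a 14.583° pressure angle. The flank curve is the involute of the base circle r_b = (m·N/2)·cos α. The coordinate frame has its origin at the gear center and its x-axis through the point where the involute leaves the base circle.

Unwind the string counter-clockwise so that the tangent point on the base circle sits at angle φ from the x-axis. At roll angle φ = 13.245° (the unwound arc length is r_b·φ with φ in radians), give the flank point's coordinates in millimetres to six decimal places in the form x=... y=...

pitch radius r_p = m·N/2 = 2.826·55/2 = 77.715000
base radius r_b = r_p·cos α = 77.715000·cos 14.583° = 75.211327
roll angle φ = 13.245° = 0.23116886 rad
x = r_b·(cos φ + φ·sin φ) = 75.211327·(0.97339926 + 0.23116886·0.22911545) = 77.194170
y = r_b·(sin φ − φ·cos φ) = 75.211327·(0.22911545 − 0.23116886·0.97339926) = 0.308054

x=77.194170 y=0.308054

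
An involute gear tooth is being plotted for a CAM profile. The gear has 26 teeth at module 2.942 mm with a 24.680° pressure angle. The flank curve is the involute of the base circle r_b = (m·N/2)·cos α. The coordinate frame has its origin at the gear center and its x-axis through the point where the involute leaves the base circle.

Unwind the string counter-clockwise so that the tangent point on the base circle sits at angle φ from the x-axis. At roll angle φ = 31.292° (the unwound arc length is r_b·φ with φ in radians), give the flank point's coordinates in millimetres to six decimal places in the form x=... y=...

pitch radius r_p = m·N/2 = 2.942·26/2 = 38.246000
base radius r_b = r_p·cos α = 38.246000·cos 24.680° = 34.752380
roll angle φ = 31.292° = 0.54614843 rad
x = r_b·(cos φ + φ·sin φ) = 34.752380·(0.85453136 + 0.54614843·0.51939980) = 39.555185
y = r_b·(sin φ − φ·cos φ) = 34.752380·(0.51939980 − 0.54614843·0.85453136) = 1.831410

x=39.555185 y=1.831410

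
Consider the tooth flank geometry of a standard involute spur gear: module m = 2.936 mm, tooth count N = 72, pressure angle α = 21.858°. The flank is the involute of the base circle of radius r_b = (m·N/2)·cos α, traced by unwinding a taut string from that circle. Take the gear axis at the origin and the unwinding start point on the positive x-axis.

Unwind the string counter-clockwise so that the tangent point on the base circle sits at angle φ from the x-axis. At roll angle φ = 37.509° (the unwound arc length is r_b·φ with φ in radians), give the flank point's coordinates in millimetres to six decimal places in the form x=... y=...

pitch radius r_p = m·N/2 = 2.936·72/2 = 105.696000
base radius r_b = r_p·cos α = 105.696000·cos 21.858° = 98.097453
roll angle φ = 37.509° = 0.65465555 rad
x = r_b·(cos φ + φ·sin φ) = 98.097453·(0.79325771 + 0.65465555·0.60888604) = 116.919248
y = r_b·(sin φ − φ·cos φ) = 98.097453·(0.60888604 − 0.65465555·0.79325771) = 8.787127

x=116.919248 y=8.787127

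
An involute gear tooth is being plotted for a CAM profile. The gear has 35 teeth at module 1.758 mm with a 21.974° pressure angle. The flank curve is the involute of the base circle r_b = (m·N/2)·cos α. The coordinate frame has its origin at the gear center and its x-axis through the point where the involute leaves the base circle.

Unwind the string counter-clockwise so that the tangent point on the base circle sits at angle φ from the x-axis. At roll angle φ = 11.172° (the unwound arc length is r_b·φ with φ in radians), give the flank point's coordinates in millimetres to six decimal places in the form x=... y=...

pitch radius r_p = m·N/2 = 1.758·35/2 = 30.765000
base radius r_b = r_p·cos α = 30.765000·cos 21.974° = 28.530038
roll angle φ = 11.172° = 0.19498818 rad
x = r_b·(cos φ + φ·sin φ) = 28.530038·(0.98104996 + 0.19498818·0.19375494) = 29.067255
y = r_b·(sin φ − φ·cos φ) = 28.530038·(0.19375494 − 0.19498818·0.98104996) = 0.070235

x=29.067255 y=0.070235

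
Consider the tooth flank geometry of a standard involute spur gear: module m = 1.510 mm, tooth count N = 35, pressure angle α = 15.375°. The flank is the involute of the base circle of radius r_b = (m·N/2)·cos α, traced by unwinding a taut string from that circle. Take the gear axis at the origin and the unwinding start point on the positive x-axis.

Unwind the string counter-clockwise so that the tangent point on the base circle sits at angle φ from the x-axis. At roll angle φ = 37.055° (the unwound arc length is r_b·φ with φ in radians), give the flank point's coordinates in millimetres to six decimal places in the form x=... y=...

x=30.263422 y=2.202742

pitch radius r_p = m·N/2 = 1.510·35/2 = 26.425000
base radius r_b = r_p·cos α = 26.425000·cos 15.375° = 25.479281
roll angle φ = 37.055° = 0.64673175 rad
x = r_b·(cos φ + φ·sin φ) = 25.479281·(0.79805744 + 0.64673175·0.60258138) = 30.263422
y = r_b·(sin φ − φ·cos φ) = 25.479281·(0.60258138 − 0.64673175·0.79805744) = 2.202742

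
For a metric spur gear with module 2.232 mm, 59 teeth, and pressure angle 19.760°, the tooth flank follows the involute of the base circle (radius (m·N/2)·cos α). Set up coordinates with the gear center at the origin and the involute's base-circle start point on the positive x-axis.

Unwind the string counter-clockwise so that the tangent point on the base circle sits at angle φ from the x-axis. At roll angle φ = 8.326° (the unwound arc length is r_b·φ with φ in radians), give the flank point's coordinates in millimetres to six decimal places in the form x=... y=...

pitch radius r_p = m·N/2 = 2.232·59/2 = 65.844000
base radius r_b = r_p·cos α = 65.844000·cos 19.760° = 61.966909
roll angle φ = 8.326° = 0.14531611 rad
x = r_b·(cos φ + φ·sin φ) = 61.966909·(0.98946018 + 0.14531611·0.14480522) = 62.617730
y = r_b·(sin φ − φ·cos φ) = 61.966909·(0.14480522 − 0.14531611·0.98946018) = 0.063250

x=62.617730 y=0.063250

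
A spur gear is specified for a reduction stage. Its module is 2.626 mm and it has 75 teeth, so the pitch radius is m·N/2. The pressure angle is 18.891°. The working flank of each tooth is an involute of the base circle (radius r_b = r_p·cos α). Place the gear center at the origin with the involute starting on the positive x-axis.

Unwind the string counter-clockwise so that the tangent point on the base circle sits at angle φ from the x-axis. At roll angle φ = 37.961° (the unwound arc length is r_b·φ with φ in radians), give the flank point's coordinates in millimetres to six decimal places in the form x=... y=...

pitch radius r_p = m·N/2 = 2.626·75/2 = 98.475000
base radius r_b = r_p·cos α = 98.475000·cos 18.891° = 93.170765
roll angle φ = 37.961° = 0.66254444 rad
x = r_b·(cos φ + φ·sin φ) = 93.170765·(0.78842964 + 0.66254444·0.61512495) = 111.430116
y = r_b·(sin φ − φ·cos φ) = 93.170765·(0.61512495 − 0.66254444·0.78842964) = 8.642080

x=111.430116 y=8.642080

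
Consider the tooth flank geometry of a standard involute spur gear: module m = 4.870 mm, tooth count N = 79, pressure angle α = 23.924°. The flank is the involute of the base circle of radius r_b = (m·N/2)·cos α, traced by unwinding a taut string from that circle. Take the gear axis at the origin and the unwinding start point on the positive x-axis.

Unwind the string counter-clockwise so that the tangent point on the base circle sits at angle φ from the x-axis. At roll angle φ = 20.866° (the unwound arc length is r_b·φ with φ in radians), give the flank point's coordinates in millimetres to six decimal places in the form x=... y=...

x=187.114469 y=2.793636

pitch radius r_p = m·N/2 = 4.870·79/2 = 192.365000
base radius r_b = r_p·cos α = 192.365000·cos 23.924° = 175.837801
roll angle φ = 20.866° = 0.36418040 rad
x = r_b·(cos φ + φ·sin φ) = 175.837801·(0.93441600 + 0.36418040·0.35618357) = 187.114469
y = r_b·(sin φ − φ·cos φ) = 175.837801·(0.35618357 − 0.36418040·0.93441600) = 2.793636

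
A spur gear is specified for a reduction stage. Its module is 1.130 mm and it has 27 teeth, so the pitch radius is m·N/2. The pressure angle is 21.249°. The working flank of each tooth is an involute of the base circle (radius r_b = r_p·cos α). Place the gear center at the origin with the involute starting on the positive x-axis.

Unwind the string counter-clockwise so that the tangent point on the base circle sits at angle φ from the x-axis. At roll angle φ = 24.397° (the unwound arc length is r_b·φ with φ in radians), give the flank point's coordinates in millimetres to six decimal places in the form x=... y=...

pitch radius r_p = m·N/2 = 1.130·27/2 = 15.255000
base radius r_b = r_p·cos α = 15.255000·cos 21.249° = 14.217877
roll angle φ = 24.397° = 0.42580798 rad
x = r_b·(cos φ + φ·sin φ) = 14.217877·(0.91070529 + 0.42580798·0.41305675) = 15.448976
y = r_b·(sin φ − φ·cos φ) = 14.217877·(0.41305675 − 0.42580798·0.91070529) = 0.359302

x=15.448976 y=0.359302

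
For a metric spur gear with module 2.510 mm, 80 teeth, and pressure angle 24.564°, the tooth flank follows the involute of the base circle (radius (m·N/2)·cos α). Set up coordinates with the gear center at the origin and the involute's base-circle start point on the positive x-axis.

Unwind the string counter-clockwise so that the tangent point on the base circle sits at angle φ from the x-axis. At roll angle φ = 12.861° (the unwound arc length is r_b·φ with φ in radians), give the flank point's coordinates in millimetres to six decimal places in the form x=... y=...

x=93.585084 y=0.342516

pitch radius r_p = m·N/2 = 2.510·80/2 = 100.400000
base radius r_b = r_p·cos α = 100.400000·cos 24.564° = 91.313548
roll angle φ = 12.861° = 0.22446680 rad
x = r_b·(cos φ + φ·sin φ) = 91.313548·(0.97491293 + 0.22446680·0.22258657) = 93.585084
y = r_b·(sin φ − φ·cos φ) = 91.313548·(0.22258657 − 0.22446680·0.97491293) = 0.342516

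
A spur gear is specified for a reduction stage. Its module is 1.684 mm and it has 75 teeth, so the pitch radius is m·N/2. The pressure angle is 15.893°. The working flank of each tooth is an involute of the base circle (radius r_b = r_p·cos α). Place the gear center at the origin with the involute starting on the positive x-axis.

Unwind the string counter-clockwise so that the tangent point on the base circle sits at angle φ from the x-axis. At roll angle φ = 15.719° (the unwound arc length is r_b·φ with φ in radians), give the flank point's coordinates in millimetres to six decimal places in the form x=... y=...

x=62.978958 y=0.414916

pitch radius r_p = m·N/2 = 1.684·75/2 = 63.150000
base radius r_b = r_p·cos α = 63.150000·cos 15.893° = 60.736077
roll angle φ = 15.719° = 0.27434831 rad
x = r_b·(cos φ + φ·sin φ) = 60.736077·(0.96260196 + 0.27434831·0.27091967) = 62.978958
y = r_b·(sin φ − φ·cos φ) = 60.736077·(0.27091967 − 0.27434831·0.96260196) = 0.414916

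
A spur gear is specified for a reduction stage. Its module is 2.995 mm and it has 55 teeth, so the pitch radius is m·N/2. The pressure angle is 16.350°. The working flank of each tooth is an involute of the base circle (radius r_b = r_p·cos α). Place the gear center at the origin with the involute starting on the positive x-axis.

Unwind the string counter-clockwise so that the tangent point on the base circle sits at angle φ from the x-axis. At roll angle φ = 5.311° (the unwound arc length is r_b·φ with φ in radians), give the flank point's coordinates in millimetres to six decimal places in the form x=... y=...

x=79.370562 y=0.020964

pitch radius r_p = m·N/2 = 2.995·55/2 = 82.362500
base radius r_b = r_p·cos α = 82.362500·cos 16.350° = 79.031760
roll angle φ = 5.311° = 0.09269444 rad
x = r_b·(cos φ + φ·sin φ) = 79.031760·(0.99570695 + 0.09269444·0.09256175) = 79.370562
y = r_b·(sin φ − φ·cos φ) = 79.031760·(0.09256175 − 0.09269444·0.99570695) = 0.020964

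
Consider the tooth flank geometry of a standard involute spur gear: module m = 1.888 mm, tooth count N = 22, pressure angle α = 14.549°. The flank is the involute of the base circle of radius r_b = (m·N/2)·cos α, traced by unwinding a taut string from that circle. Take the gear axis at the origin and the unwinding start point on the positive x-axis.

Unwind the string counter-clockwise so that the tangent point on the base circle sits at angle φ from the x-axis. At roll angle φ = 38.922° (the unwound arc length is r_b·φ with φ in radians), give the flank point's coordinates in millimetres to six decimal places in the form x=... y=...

pitch radius r_p = m·N/2 = 1.888·22/2 = 20.768000
base radius r_b = r_p·cos α = 20.768000·cos 14.549° = 20.102036
roll angle φ = 38.922° = 0.67931705 rad
x = r_b·(cos φ + φ·sin φ) = 20.102036·(0.77800197 + 0.67931705·0.62826184) = 24.218751
y = r_b·(sin φ − φ·cos φ) = 20.102036·(0.62826184 − 0.67931705·0.77800197) = 2.005215

x=24.218751 y=2.005215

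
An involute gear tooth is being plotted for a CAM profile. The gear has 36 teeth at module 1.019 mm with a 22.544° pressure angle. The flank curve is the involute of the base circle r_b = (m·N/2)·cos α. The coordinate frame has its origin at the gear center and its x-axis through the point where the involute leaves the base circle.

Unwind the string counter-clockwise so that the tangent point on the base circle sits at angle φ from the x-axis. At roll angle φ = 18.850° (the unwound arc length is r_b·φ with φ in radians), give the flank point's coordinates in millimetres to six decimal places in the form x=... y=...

x=17.832537 y=0.198912

pitch radius r_p = m·N/2 = 1.019·36/2 = 18.342000
base radius r_b = r_p·cos α = 18.342000·cos 22.544° = 16.940403
roll angle φ = 18.850° = 0.32899456 rad
x = r_b·(cos φ + φ·sin φ) = 16.940403·(0.94636767 + 0.32899456·0.32309168) = 17.832537
y = r_b·(sin φ − φ·cos φ) = 16.940403·(0.32309168 − 0.32899456·0.94636767) = 0.198912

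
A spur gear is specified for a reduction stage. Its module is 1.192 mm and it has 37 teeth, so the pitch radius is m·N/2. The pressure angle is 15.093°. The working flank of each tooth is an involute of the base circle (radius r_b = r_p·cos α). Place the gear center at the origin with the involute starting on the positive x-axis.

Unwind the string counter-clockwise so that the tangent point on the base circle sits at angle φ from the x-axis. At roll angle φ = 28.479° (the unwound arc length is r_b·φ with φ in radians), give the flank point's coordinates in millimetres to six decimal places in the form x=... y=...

pitch radius r_p = m·N/2 = 1.192·37/2 = 22.052000
base radius r_b = r_p·cos α = 22.052000·cos 15.093° = 21.291304
roll angle φ = 28.479° = 0.49705232 rad
x = r_b·(cos φ + φ·sin φ) = 21.291304·(0.87899194 + 0.49705232·0.47683662) = 23.761195
y = r_b·(sin φ − φ·cos φ) = 21.291304·(0.47683662 − 0.49705232·0.87899194) = 0.850197

x=23.761195 y=0.850197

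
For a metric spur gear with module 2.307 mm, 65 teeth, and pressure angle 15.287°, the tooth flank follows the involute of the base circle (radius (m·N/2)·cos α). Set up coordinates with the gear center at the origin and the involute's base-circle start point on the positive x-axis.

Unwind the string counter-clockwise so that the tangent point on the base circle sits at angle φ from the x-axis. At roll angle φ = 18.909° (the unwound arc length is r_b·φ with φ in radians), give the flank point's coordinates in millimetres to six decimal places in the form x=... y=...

pitch radius r_p = m·N/2 = 2.307·65/2 = 74.977500
base radius r_b = r_p·cos α = 74.977500·cos 15.287° = 72.324591
roll angle φ = 18.909° = 0.33002431 rad
x = r_b·(cos φ + φ·sin φ) = 72.324591·(0.94603447 + 0.33002431·0.32406602) = 76.156647
y = r_b·(sin φ − φ·cos φ) = 72.324591·(0.32406602 − 0.33002431·0.94603447) = 0.857166

x=76.156647 y=0.857166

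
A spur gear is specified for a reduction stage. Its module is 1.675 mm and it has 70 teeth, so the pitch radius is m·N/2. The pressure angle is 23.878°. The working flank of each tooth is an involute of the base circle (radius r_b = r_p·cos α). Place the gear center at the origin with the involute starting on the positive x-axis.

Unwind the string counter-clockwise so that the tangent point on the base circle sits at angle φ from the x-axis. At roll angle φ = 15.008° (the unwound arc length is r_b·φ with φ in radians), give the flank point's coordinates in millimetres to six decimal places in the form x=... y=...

pitch radius r_p = m·N/2 = 1.675·70/2 = 58.625000
base radius r_b = r_p·cos α = 58.625000·cos 23.878° = 53.607254
roll angle φ = 15.008° = 0.26193901 rad
x = r_b·(cos φ + φ·sin φ) = 53.607254·(0.96588968 + 0.26193901·0.25895391) = 55.414881
y = r_b·(sin φ − φ·cos φ) = 53.607254·(0.25895391 − 0.26193901·0.96588968) = 0.318948

x=55.414881 y=0.318948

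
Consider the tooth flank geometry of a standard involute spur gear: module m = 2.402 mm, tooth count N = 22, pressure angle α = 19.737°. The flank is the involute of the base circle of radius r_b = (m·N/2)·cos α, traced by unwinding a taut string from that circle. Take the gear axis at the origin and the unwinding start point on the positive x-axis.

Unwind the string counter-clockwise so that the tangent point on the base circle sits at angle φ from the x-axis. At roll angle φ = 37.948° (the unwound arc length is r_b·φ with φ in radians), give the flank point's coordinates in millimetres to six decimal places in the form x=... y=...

x=29.740741 y=2.304504

pitch radius r_p = m·N/2 = 2.402·22/2 = 26.422000
base radius r_b = r_p·cos α = 26.422000·cos 19.737° = 24.869778
roll angle φ = 37.948° = 0.66231754 rad
x = r_b·(cos φ + φ·sin φ) = 24.869778·(0.78856919 + 0.66231754·0.61494605) = 29.740741
y = r_b·(sin φ − φ·cos φ) = 24.869778·(0.61494605 − 0.66231754·0.78856919) = 2.304504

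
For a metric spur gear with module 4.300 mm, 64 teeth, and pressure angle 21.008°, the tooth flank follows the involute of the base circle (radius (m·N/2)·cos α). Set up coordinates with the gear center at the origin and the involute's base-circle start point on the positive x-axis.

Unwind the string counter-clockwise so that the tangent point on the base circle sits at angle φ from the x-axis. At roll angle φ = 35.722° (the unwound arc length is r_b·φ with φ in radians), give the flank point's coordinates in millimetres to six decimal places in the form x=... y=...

x=151.045228 y=9.979039

pitch radius r_p = m·N/2 = 4.300·64/2 = 137.600000
base radius r_b = r_p·cos α = 137.600000·cos 21.008° = 128.453780
roll angle φ = 35.722° = 0.62346652 rad
x = r_b·(cos φ + φ·sin φ) = 128.453780·(0.81185940 + 0.62346652·0.58385299) = 151.045228
y = r_b·(sin φ − φ·cos φ) = 128.453780·(0.58385299 − 0.62346652·0.81185940) = 9.979039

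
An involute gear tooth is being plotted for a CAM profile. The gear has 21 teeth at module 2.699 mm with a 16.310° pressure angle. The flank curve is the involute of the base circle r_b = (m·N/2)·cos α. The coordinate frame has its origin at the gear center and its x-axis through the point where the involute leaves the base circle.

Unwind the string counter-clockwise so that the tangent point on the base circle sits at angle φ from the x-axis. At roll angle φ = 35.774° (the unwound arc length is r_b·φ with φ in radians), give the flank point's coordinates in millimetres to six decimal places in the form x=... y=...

pitch radius r_p = m·N/2 = 2.699·21/2 = 28.339500
base radius r_b = r_p·cos α = 28.339500·cos 16.310° = 27.199013
roll angle φ = 35.774° = 0.62437409 rad
x = r_b·(cos φ + φ·sin φ) = 27.199013·(0.81132918 + 0.62437409·0.58458957) = 31.995063
y = r_b·(sin φ − φ·cos φ) = 27.199013·(0.58458957 − 0.62437409·0.81132918) = 2.121976

x=31.995063 y=2.121976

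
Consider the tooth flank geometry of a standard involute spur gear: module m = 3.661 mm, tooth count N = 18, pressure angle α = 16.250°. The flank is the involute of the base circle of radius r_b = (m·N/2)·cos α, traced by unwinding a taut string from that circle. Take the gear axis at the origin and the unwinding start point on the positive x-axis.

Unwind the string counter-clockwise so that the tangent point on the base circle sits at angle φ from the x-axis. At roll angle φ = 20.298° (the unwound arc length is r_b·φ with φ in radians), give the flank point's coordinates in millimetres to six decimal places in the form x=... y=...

pitch radius r_p = m·N/2 = 3.661·18/2 = 32.949000
base radius r_b = r_p·cos α = 32.949000·cos 16.250° = 31.632683
roll angle φ = 20.298° = 0.35426693 rad
x = r_b·(cos φ + φ·sin φ) = 31.632683·(0.93790104 + 0.35426693·0.34690291) = 33.555864
y = r_b·(sin φ − φ·cos φ) = 31.632683·(0.34690291 − 0.35426693·0.93790104) = 0.462963

x=33.555864 y=0.462963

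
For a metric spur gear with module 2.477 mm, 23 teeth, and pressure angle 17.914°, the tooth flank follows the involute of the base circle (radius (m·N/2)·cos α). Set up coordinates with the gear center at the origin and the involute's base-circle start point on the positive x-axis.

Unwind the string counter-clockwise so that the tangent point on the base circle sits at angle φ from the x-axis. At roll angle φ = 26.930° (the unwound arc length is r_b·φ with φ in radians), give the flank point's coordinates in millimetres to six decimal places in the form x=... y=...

pitch radius r_p = m·N/2 = 2.477·23/2 = 28.485500
base radius r_b = r_p·cos α = 28.485500·cos 17.914° = 27.104502
roll angle φ = 26.930° = 0.47001717 rad
x = r_b·(cos φ + φ·sin φ) = 27.104502·(0.89156051 + 0.47001717·0.45290159) = 29.935081
y = r_b·(sin φ − φ·cos φ) = 27.104502·(0.45290159 − 0.47001717·0.89156051) = 0.917564

x=29.935081 y=0.917564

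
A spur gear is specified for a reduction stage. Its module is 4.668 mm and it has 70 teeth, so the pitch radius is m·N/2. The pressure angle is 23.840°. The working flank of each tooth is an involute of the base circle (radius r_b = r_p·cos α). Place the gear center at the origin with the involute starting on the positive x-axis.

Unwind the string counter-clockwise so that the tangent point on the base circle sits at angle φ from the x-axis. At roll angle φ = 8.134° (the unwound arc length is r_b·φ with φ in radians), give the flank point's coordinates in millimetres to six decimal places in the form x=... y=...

x=150.938380 y=0.142238

pitch radius r_p = m·N/2 = 4.668·70/2 = 163.380000
base radius r_b = r_p·cos α = 163.380000·cos 23.840° = 149.440045
roll angle φ = 8.134° = 0.14196508 rad
x = r_b·(cos φ + φ·sin φ) = 149.440045·(0.98993987 + 0.14196508·0.14148870) = 150.938380
y = r_b·(sin φ − φ·cos φ) = 149.440045·(0.14148870 − 0.14196508·0.98993987) = 0.142238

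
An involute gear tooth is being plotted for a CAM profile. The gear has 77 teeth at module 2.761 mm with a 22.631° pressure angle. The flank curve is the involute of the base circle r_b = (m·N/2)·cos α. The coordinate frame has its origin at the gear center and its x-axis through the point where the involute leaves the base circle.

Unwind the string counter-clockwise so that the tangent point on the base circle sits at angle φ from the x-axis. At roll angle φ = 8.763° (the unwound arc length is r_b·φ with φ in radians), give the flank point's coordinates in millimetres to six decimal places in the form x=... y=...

x=99.254563 y=0.116730

pitch radius r_p = m·N/2 = 2.761·77/2 = 106.298500
base radius r_b = r_p·cos α = 106.298500·cos 22.631° = 98.113745
roll angle φ = 8.763° = 0.15294320 rad
x = r_b·(cos φ + φ·sin φ) = 98.113745·(0.98832697 + 0.15294320·0.15234763) = 99.254563
y = r_b·(sin φ − φ·cos φ) = 98.113745·(0.15234763 − 0.15294320·0.98832697) = 0.116730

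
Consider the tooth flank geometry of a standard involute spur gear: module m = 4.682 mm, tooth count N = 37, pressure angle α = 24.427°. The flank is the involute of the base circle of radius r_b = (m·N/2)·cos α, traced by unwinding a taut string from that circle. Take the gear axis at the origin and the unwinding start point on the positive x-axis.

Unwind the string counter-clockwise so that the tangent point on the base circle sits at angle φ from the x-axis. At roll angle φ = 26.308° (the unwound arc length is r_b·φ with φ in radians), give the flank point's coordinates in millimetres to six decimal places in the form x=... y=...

x=86.744136 y=2.491542

pitch radius r_p = m·N/2 = 4.682·37/2 = 86.617000
base radius r_b = r_p·cos α = 86.617000·cos 24.427° = 78.863816
roll angle φ = 26.308° = 0.45916122 rad
x = r_b·(cos φ + φ·sin φ) = 78.863816·(0.89642456 + 0.45916122·0.44319636) = 86.744136
y = r_b·(sin φ − φ·cos φ) = 78.863816·(0.44319636 − 0.45916122·0.89642456) = 2.491542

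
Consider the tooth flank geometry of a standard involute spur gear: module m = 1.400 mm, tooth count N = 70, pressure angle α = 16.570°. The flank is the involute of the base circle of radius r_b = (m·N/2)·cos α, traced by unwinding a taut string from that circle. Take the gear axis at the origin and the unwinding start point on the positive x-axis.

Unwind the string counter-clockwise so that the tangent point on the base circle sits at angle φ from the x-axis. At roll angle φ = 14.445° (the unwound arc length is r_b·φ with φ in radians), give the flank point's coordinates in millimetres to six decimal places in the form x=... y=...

x=48.434068 y=0.249273

pitch radius r_p = m·N/2 = 1.400·70/2 = 49.000000
base radius r_b = r_p·cos α = 49.000000·cos 16.570° = 46.965129
roll angle φ = 14.445° = 0.25211281 rad
x = r_b·(cos φ + φ·sin φ) = 46.965129·(0.96838754 + 0.25211281·0.24945053) = 48.434068
y = r_b·(sin φ − φ·cos φ) = 46.965129·(0.24945053 − 0.25211281·0.96838754) = 0.249273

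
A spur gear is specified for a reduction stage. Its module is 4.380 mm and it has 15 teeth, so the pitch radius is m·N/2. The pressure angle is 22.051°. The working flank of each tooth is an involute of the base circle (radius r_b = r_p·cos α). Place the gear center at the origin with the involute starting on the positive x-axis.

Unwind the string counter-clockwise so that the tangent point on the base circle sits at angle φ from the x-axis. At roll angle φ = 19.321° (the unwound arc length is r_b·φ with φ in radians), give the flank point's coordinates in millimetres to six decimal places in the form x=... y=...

pitch radius r_p = m·N/2 = 4.380·15/2 = 32.850000
base radius r_b = r_p·cos α = 32.850000·cos 22.051° = 30.447024
roll angle φ = 19.321° = 0.33721506 rad
x = r_b·(cos φ + φ·sin φ) = 30.447024·(0.94367975 + 0.33721506·0.33086029) = 32.129247
y = r_b·(sin φ − φ·cos φ) = 30.447024·(0.33086029 − 0.33721506·0.94367975) = 0.384767

x=32.129247 y=0.384767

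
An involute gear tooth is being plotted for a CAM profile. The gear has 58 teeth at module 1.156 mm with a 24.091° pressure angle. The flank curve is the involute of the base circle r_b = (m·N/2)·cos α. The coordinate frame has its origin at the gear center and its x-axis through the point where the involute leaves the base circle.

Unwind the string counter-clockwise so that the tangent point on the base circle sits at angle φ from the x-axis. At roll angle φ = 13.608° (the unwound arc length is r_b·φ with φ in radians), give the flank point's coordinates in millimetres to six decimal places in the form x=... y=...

pitch radius r_p = m·N/2 = 1.156·58/2 = 33.524000
base radius r_b = r_p·cos α = 33.524000·cos 24.091° = 30.604003
roll angle φ = 13.608° = 0.23750440 rad
x = r_b·(cos φ + φ·sin φ) = 30.604003·(0.97192816 + 0.23750440·0.23527782) = 31.455029
y = r_b·(sin φ − φ·cos φ) = 30.604003·(0.23527782 − 0.23750440·0.97192816) = 0.135900

x=31.455029 y=0.135900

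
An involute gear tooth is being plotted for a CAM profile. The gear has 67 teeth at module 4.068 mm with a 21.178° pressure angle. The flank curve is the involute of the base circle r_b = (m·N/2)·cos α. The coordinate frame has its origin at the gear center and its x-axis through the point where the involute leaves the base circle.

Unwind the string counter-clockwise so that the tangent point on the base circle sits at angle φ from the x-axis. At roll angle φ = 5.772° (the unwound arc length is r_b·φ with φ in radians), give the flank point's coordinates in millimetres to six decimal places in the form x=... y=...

pitch radius r_p = m·N/2 = 4.068·67/2 = 136.278000
base radius r_b = r_p·cos α = 136.278000·cos 21.178° = 127.074136
roll angle φ = 5.772° = 0.10074040 rad
x = r_b·(cos φ + φ·sin φ) = 127.074136·(0.99492998 + 0.10074040·0.10057009) = 127.717315
y = r_b·(sin φ − φ·cos φ) = 127.074136·(0.10057009 − 0.10074040·0.99492998) = 0.043262

x=127.717315 y=0.043262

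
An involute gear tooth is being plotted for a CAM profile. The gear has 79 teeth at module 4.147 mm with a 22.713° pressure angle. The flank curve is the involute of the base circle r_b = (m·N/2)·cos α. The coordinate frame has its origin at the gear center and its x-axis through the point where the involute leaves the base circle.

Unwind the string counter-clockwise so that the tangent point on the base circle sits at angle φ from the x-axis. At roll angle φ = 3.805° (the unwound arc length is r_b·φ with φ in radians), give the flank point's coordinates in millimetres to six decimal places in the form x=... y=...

x=151.436224 y=0.014745

pitch radius r_p = m·N/2 = 4.147·79/2 = 163.806500
base radius r_b = r_p·cos α = 163.806500·cos 22.713° = 151.103389
roll angle φ = 3.805° = 0.06640978 rad
x = r_b·(cos φ + φ·sin φ) = 151.103389·(0.99779568 + 0.06640978·0.06636097) = 151.436224
y = r_b·(sin φ − φ·cos φ) = 151.103389·(0.06636097 − 0.06640978·0.99779568) = 0.014745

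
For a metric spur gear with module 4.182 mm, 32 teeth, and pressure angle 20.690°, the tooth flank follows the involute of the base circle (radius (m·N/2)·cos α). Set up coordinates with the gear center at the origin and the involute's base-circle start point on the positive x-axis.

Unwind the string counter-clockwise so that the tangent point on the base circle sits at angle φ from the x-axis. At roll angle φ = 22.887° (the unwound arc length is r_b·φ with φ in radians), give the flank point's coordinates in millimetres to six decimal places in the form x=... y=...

x=67.393151 y=1.308827

pitch radius r_p = m·N/2 = 4.182·32/2 = 66.912000
base radius r_b = r_p·cos α = 66.912000·cos 20.690° = 62.596558
roll angle φ = 22.887° = 0.39945351 rad
x = r_b·(cos φ + φ·sin φ) = 62.596558·(0.92127367 + 0.39945351·0.38891493) = 67.393151
y = r_b·(sin φ − φ·cos φ) = 62.596558·(0.38891493 − 0.39945351·0.92127367) = 1.308827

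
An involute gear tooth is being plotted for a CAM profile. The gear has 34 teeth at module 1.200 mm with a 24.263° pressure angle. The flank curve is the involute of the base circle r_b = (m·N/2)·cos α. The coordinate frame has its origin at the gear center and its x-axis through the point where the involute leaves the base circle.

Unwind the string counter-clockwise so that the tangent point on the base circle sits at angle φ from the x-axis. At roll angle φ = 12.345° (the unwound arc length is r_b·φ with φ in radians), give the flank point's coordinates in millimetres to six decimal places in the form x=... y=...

pitch radius r_p = m·N/2 = 1.200·34/2 = 20.400000
base radius r_b = r_p·cos α = 20.400000·cos 24.263° = 18.598044
roll angle φ = 12.345° = 0.21546090 rad
x = r_b·(cos φ + φ·sin φ) = 18.598044·(0.97687796 + 0.21546090·0.21379769) = 19.024739
y = r_b·(sin φ − φ·cos φ) = 18.598044·(0.21379769 − 0.21546090·0.97687796) = 0.061721

x=19.024739 y=0.061721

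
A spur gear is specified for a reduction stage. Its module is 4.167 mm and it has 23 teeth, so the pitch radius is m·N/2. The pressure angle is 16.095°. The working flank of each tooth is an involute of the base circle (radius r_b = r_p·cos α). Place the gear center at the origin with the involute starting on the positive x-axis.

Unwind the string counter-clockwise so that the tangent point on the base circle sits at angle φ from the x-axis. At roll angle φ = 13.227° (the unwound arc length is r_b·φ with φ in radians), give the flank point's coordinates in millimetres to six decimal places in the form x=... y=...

x=47.252762 y=0.187817

pitch radius r_p = m·N/2 = 4.167·23/2 = 47.920500
base radius r_b = r_p·cos α = 47.920500·cos 16.095° = 46.042177
roll angle φ = 13.227° = 0.23085470 rad
x = r_b·(cos φ + φ·sin φ) = 46.042177·(0.97347119 + 0.23085470·0.22880963) = 47.252762
y = r_b·(sin φ − φ·cos φ) = 46.042177·(0.22880963 − 0.23085470·0.97347119) = 0.187817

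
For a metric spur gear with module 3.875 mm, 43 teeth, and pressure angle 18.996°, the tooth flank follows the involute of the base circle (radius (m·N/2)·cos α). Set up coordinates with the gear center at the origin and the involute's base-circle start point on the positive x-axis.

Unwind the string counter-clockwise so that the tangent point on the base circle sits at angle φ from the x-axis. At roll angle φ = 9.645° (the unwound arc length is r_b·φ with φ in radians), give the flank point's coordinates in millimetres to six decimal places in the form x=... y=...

x=79.883658 y=0.124904

pitch radius r_p = m·N/2 = 3.875·43/2 = 83.312500
base radius r_b = r_p·cos α = 83.312500·cos 18.996° = 78.775410
roll angle φ = 9.645° = 0.16833701 rad
x = r_b·(cos φ + φ·sin φ) = 78.775410·(0.98586475 + 0.16833701·0.16754309) = 79.883658
y = r_b·(sin φ − φ·cos φ) = 78.775410·(0.16754309 − 0.16833701·0.98586475) = 0.124904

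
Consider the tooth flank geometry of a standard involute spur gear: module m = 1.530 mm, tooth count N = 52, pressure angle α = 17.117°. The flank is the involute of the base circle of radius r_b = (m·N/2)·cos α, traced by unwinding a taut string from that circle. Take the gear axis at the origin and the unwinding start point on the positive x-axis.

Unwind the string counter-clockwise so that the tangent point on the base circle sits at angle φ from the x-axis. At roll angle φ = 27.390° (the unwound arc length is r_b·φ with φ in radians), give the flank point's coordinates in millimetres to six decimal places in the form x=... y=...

x=42.117001 y=1.353064

pitch radius r_p = m·N/2 = 1.530·52/2 = 39.780000
base radius r_b = r_p·cos α = 39.780000·cos 17.117° = 38.017974
roll angle φ = 27.390° = 0.47804568 rad
x = r_b·(cos φ + φ·sin φ) = 38.017974·(0.88789569 + 0.47804568·0.46004482) = 42.117001
y = r_b·(sin φ − φ·cos φ) = 38.017974·(0.46004482 − 0.47804568·0.88789569) = 1.353064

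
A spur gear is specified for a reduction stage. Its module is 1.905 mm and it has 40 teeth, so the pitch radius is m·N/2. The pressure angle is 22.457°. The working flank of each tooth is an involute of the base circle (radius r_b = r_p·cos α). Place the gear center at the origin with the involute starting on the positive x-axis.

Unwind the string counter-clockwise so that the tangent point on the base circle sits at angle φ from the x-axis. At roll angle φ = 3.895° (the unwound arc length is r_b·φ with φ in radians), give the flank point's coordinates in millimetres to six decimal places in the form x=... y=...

x=35.292009 y=0.003686

pitch radius r_p = m·N/2 = 1.905·40/2 = 38.100000
base radius r_b = r_p·cos α = 38.100000·cos 22.457° = 35.210743
roll angle φ = 3.895° = 0.06798057 rad
x = r_b·(cos φ + φ·sin φ) = 35.210743·(0.99769021 + 0.06798057·0.06792823) = 35.292009
y = r_b·(sin φ − φ·cos φ) = 35.210743·(0.06792823 − 0.06798057·0.99769021) = 0.003686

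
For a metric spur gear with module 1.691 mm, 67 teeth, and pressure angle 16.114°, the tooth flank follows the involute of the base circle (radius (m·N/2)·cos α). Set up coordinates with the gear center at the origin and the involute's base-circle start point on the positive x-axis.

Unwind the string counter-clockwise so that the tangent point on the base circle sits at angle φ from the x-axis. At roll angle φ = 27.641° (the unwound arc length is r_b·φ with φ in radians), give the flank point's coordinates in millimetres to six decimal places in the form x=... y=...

x=60.392173 y=1.989812

pitch radius r_p = m·N/2 = 1.691·67/2 = 56.648500
base radius r_b = r_p·cos α = 56.648500·cos 16.114° = 54.422858
roll angle φ = 27.641° = 0.48242646 rad
x = r_b·(cos φ + φ·sin φ) = 54.422858·(0.88587182 + 0.48242646·0.46393007) = 60.392173
y = r_b·(sin φ − φ·cos φ) = 54.422858·(0.46393007 − 0.48242646·0.88587182) = 1.989812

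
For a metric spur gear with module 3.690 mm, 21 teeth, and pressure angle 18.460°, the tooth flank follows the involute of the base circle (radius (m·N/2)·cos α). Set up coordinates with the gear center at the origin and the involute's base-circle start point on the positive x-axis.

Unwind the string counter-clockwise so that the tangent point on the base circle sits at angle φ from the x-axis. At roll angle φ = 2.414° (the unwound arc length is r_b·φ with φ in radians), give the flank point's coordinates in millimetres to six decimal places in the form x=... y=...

x=36.783979 y=0.000916

pitch radius r_p = m·N/2 = 3.690·21/2 = 38.745000
base radius r_b = r_p·cos α = 38.745000·cos 18.460° = 36.751374
roll angle φ = 2.414° = 0.04213225 rad
x = r_b·(cos φ + φ·sin φ) = 36.751374·(0.99911257 + 0.04213225·0.04211978) = 36.783979
y = r_b·(sin φ − φ·cos φ) = 36.751374·(0.04211978 − 0.04213225·0.99911257) = 0.000916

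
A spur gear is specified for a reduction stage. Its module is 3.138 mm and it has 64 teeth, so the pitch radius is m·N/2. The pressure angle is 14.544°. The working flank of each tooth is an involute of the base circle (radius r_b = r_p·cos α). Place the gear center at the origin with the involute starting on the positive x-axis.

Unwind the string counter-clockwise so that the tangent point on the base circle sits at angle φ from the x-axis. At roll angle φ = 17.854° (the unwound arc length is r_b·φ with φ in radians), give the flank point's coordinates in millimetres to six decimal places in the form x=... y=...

pitch radius r_p = m·N/2 = 3.138·64/2 = 100.416000
base radius r_b = r_p·cos α = 100.416000·cos 14.544° = 97.198177
roll angle φ = 17.854° = 0.31161108 rad
x = r_b·(cos φ + φ·sin φ) = 97.198177·(0.95184086 + 0.31161108·0.30659253) = 101.803280
y = r_b·(sin φ − φ·cos φ) = 97.198177·(0.30659253 − 0.31161108·0.95184086) = 0.970851

x=101.803280 y=0.970851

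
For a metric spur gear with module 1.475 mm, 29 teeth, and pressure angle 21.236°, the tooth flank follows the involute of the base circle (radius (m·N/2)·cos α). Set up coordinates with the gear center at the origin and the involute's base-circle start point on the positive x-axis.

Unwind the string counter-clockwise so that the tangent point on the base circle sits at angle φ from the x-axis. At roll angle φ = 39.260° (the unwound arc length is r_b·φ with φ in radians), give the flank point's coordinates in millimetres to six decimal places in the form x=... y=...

pitch radius r_p = m·N/2 = 1.475·29/2 = 21.387500
base radius r_b = r_p·cos α = 21.387500·cos 21.236° = 19.935212
roll angle φ = 39.260° = 0.68521626 rad
x = r_b·(cos φ + φ·sin φ) = 19.935212·(0.77428220 + 0.68521626·0.63284048) = 24.080037
y = r_b·(sin φ − φ·cos φ) = 19.935212·(0.63284048 − 0.68521626·0.77428220) = 2.039167

x=24.080037 y=2.039167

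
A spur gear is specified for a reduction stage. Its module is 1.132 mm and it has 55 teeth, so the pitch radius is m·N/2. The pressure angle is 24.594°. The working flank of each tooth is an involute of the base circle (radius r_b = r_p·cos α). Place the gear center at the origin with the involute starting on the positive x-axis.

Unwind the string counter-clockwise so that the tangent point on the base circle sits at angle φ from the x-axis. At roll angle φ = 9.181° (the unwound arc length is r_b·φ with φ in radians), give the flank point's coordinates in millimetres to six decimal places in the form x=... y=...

pitch radius r_p = m·N/2 = 1.132·55/2 = 31.130000
base radius r_b = r_p·cos α = 31.130000·cos 24.594° = 28.305877
roll angle φ = 9.181° = 0.16023868 rad
x = r_b·(cos φ + φ·sin φ) = 28.305877·(0.98718923 + 0.16023868·0.15955383) = 28.666945
y = r_b·(sin φ − φ·cos φ) = 28.305877·(0.15955383 − 0.16023868·0.98718923) = 0.038721

x=28.666945 y=0.038721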